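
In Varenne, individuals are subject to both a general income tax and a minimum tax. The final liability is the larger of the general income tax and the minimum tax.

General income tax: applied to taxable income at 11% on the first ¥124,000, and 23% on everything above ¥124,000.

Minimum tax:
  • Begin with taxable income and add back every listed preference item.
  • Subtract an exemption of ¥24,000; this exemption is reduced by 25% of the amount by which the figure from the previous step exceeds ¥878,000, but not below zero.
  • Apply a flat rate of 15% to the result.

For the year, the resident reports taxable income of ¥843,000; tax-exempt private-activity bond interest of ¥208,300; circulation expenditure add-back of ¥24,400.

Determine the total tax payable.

¥179,010

General income tax:
  ¥124,000 × 11% = ¥13,640
  ¥719,000 × 23% = ¥165,370
  → ¥179,010

Minimum tax:
  Adjusted income: ¥843,000 + ¥208,300 + ¥24,400 = ¥1,075,700
  Exemption: 25% × (¥1,075,700 − ¥878,000) = ¥49,425 ≥ ¥24,000, so the exemption is fully phased out
  Base: ¥1,075,700 − ¥0 = ¥1,075,700
  ¥1,075,700 × 15% = ¥161,355

¥179,010 > ¥161,355, so the general income tax governs.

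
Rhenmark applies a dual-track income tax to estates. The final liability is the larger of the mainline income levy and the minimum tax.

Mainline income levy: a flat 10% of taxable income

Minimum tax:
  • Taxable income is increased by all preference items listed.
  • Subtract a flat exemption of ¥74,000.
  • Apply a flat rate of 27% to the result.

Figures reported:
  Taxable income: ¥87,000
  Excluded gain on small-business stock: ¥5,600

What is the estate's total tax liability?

Minimum tax:
  Adjusted income: ¥87,000 + ¥5,600 = ¥92,600
  Less exemption ¥74,000 → base ¥18,600
  ¥18,600 × 27% = ¥5,022

Mainline income levy:
  ¥87,000 × 10% = ¥8,700

¥8,700 > ¥5,022, so the mainline income levy governs.

¥8,700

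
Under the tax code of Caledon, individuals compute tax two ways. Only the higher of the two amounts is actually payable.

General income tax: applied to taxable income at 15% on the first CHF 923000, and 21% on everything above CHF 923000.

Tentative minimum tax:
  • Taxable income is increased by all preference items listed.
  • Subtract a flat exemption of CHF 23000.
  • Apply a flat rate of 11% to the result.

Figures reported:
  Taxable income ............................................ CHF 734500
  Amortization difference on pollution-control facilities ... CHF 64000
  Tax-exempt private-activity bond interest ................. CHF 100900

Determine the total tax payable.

General income tax:
  CHF 734500 × 15% = CHF 110175

Tentative minimum tax:
  Adjusted income: CHF 734500 + CHF 64000 + CHF 100900 = CHF 899400
  Less exemption CHF 23000 → base CHF 876400
  CHF 876400 × 11% = CHF 96404

CHF 110175 > CHF 96404, so the general income tax governs.

CHF 110175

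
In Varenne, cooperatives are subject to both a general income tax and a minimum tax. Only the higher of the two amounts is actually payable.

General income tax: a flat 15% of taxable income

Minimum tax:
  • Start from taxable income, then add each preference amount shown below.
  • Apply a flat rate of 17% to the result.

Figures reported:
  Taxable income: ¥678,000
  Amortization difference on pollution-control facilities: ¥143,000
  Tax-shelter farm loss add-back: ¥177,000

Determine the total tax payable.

¥169,660

Minimum tax:
  Adjusted income: ¥678,000 + ¥143,000 + ¥177,000 = ¥998,000
  ¥998,000 × 17% = ¥169,660

General income tax:
  ¥678,000 × 15% = ¥101,700

¥169,660 > ¥101,700, so the minimum tax is the binding amount.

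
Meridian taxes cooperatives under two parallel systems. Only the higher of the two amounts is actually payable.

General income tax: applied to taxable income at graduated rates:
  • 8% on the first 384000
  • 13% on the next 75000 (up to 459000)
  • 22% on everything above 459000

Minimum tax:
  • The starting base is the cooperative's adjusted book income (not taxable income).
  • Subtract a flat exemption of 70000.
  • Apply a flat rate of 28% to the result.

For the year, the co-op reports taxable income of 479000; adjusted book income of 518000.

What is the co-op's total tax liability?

General income tax:
  384000 × 8% = 30720
  75000 × 13% = 9750
  20000 × 22% = 4400
  → 44870

Minimum tax:
  Base (adjusted book income): 518000
  Less exemption 70000 → base 448000
  448000 × 28% = 125440

125440 > 44870, so the minimum tax is the binding amount.

125440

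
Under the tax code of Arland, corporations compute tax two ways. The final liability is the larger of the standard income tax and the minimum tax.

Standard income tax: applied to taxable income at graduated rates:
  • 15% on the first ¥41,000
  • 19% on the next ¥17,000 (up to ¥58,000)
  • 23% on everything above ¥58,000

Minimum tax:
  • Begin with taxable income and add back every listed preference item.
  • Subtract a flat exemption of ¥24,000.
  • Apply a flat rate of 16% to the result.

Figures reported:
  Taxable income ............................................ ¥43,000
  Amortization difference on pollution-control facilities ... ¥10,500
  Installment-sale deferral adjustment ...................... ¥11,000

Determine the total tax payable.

¥6,530

Minimum tax:
  Adjusted income: ¥43,000 + ¥10,500 + ¥11,000 = ¥64,500
  Less exemption ¥24,000 → base ¥40,500
  ¥40,500 × 16% = ¥6,480

Standard income tax:
  ¥41,000 × 15% = ¥6,150
  ¥2,000 × 19% = ¥380
  → ¥6,530

¥6,530 > ¥6,480, so the standard income tax governs.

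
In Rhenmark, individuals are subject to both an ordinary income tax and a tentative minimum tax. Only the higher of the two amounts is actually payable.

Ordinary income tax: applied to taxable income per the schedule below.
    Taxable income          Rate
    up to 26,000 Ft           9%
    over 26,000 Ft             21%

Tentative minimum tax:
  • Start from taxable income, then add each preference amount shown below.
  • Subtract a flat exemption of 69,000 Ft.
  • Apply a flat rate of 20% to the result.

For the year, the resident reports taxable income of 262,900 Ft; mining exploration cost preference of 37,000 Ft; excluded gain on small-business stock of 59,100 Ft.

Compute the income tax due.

58,000 Ft

Ordinary income tax:
  26,000 Ft × 9% = 2,340 Ft
  236,900 Ft × 21% = 49,749 Ft
  → 52,089 Ft

Tentative minimum tax:
  Adjusted income: 262,900 Ft + 37,000 Ft + 59,100 Ft = 359,000 Ft
  Less exemption 69,000 Ft → base 290,000 Ft
  290,000 Ft × 20% = 58,000 Ft

58,000 Ft > 52,089 Ft, so the tentative minimum tax is the binding amount.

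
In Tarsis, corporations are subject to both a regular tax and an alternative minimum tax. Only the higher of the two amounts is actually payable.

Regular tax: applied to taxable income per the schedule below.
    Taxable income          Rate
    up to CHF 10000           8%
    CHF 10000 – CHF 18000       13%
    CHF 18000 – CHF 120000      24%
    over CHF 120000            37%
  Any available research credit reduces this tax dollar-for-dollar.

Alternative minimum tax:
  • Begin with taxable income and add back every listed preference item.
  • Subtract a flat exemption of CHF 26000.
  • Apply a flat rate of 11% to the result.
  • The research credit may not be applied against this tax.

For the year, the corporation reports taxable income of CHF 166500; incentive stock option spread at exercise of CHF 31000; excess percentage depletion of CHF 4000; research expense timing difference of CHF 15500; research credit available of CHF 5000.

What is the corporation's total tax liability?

Alternative minimum tax:
  Adjusted income: CHF 166500 + CHF 31000 + CHF 4000 + CHF 15500 = CHF 217000
  Less exemption CHF 26000 → base CHF 191000
  CHF 191000 × 11% = CHF 21010

Regular tax:
  CHF 10000 × 8% = CHF 800
  CHF 8000 × 13% = CHF 1040
  CHF 102000 × 24% = CHF 24480
  CHF 46500 × 37% = CHF 17205
  → CHF 43525
  Less research credit CHF 5000 → CHF 38525

CHF 38525 > CHF 21010, so the regular tax governs.

CHF 38525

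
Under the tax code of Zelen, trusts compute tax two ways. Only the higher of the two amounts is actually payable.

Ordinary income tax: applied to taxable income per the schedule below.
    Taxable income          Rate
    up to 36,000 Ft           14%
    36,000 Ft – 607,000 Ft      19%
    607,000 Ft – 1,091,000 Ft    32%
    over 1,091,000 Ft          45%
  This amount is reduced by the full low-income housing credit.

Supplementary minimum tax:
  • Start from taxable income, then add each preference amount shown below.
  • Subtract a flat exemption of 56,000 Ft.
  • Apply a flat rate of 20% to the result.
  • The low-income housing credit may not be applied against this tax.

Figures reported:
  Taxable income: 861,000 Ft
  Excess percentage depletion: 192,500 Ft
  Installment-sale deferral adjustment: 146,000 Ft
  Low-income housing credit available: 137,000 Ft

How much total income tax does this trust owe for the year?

Ordinary income tax:
  36,000 Ft × 14% = 5,040 Ft
  571,000 Ft × 19% = 108,490 Ft
  254,000 Ft × 32% = 81,280 Ft
  → 194,810 Ft
  Less low-income housing credit 137,000 Ft → 57,810 Ft

Supplementary minimum tax:
  Adjusted income: 861,000 Ft + 192,500 Ft + 146,000 Ft = 1,199,500 Ft
  Less exemption 56,000 Ft → base 1,143,500 Ft
  1,143,500 Ft × 20% = 228,700 Ft

228,700 Ft > 57,810 Ft, so the supplementary minimum tax is the binding amount.

228,700 Ft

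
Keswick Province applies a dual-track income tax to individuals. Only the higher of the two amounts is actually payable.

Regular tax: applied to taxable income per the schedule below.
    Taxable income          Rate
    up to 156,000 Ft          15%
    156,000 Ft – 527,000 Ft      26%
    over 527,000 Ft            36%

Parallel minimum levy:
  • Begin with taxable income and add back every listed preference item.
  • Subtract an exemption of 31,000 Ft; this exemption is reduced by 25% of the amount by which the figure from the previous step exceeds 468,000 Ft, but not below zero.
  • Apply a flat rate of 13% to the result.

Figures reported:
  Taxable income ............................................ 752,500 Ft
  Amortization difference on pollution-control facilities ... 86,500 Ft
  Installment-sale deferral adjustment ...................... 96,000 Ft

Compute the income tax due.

Parallel minimum levy:
  Adjusted income: 752,500 Ft + 86,500 Ft + 96,000 Ft = 935,000 Ft
  Exemption: 25% × (935,000 Ft − 468,000 Ft) = 116,750 Ft ≥ 31,000 Ft, so the exemption is fully phased out
  Base: 935,000 Ft − 0 Ft = 935,000 Ft
  935,000 Ft × 13% = 121,550 Ft

Regular tax:
  156,000 Ft × 15% = 23,400 Ft
  371,000 Ft × 26% = 96,460 Ft
  225,500 Ft × 36% = 81,180 Ft
  → 201,040 Ft

201,040 Ft > 121,550 Ft, so the regular tax governs.

201,040 Ft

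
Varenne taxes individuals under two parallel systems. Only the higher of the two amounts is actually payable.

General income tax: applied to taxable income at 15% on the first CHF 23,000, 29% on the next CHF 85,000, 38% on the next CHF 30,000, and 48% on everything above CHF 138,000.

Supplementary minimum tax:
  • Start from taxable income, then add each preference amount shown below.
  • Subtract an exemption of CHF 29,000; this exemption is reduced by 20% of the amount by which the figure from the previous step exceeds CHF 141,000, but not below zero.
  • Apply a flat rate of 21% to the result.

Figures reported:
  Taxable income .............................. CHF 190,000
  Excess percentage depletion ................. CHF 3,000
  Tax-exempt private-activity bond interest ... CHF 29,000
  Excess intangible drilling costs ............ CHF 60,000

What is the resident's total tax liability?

CHF 64,460

Supplementary minimum tax:
  Adjusted income: CHF 190,000 + CHF 3,000 + CHF 29,000 + CHF 60,000 = CHF 282,000
  Exemption: CHF 29,000 − 20% × (CHF 282,000 − CHF 141,000) = CHF 29,000 − CHF 28,200 = CHF 800
  Base: CHF 282,000 − CHF 800 = CHF 281,200
  CHF 281,200 × 21% = CHF 59,052

General income tax:
  CHF 23,000 × 15% = CHF 3,450
  CHF 85,000 × 29% = CHF 24,650
  CHF 30,000 × 38% = CHF 11,400
  CHF 52,000 × 48% = CHF 24,960
  → CHF 64,460

CHF 64,460 > CHF 59,052, so the general income tax governs.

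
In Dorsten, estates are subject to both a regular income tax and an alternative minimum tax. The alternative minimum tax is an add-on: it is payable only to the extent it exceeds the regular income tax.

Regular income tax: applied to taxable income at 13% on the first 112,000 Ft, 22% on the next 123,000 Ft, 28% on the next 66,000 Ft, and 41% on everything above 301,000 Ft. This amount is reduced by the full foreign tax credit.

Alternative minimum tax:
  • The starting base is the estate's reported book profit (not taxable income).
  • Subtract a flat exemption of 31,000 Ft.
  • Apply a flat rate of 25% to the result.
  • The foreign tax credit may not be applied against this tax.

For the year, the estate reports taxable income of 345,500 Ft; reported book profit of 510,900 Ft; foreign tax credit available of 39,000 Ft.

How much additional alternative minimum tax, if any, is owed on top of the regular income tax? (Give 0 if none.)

Alternative minimum tax:
  Base (reported book profit): 510,900 Ft
  Less exemption 31,000 Ft → base 479,900 Ft
  479,900 Ft × 25% = 119,975 Ft

Regular income tax:
  112,000 Ft × 13% = 14,560 Ft
  123,000 Ft × 22% = 27,060 Ft
  66,000 Ft × 28% = 18,480 Ft
  44,500 Ft × 41% = 18,245 Ft
  → 78,345 Ft
  Less foreign tax credit 39,000 Ft → 39,345 Ft

Excess of alternative minimum tax over regular income tax: 119,975 Ft − 39,345 Ft = 80,630 Ft.

80,630 Ft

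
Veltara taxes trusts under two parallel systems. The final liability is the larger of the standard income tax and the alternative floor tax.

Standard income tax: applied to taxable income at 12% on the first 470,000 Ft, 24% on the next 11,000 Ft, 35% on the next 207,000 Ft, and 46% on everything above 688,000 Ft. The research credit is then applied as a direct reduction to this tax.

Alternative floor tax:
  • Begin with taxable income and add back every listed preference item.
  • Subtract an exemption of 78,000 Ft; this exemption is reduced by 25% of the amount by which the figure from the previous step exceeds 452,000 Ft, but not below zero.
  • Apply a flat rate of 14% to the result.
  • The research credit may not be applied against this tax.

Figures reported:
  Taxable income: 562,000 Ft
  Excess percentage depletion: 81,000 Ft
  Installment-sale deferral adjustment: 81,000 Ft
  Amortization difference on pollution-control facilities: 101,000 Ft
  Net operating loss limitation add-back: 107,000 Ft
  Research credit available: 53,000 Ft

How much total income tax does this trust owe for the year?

Alternative floor tax:
  Adjusted income: 562,000 Ft + 81,000 Ft + 81,000 Ft + 101,000 Ft + 107,000 Ft = 932,000 Ft
  Exemption: 25% × (932,000 Ft − 452,000 Ft) = 120,000 Ft ≥ 78,000 Ft, so the exemption is fully phased out
  Base: 932,000 Ft − 0 Ft = 932,000 Ft
  932,000 Ft × 14% = 130,480 Ft

Standard income tax:
  470,000 Ft × 12% = 56,400 Ft
  11,000 Ft × 24% = 2,640 Ft
  81,000 Ft × 35% = 28,350 Ft
  → 87,390 Ft
  Less research credit 53,000 Ft → 34,390 Ft

130,480 Ft > 34,390 Ft, so the alternative floor tax is the binding amount.

130,480 Ft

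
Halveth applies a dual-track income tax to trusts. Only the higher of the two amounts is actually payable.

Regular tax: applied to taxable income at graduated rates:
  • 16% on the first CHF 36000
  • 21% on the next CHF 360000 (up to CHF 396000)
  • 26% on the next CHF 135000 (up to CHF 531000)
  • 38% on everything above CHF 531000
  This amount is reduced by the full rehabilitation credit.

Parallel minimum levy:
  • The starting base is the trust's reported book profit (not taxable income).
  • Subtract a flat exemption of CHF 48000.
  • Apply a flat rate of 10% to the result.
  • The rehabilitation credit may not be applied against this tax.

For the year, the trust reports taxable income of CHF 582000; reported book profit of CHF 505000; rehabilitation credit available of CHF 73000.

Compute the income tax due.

CHF 62840

Regular tax:
  CHF 36000 × 16% = CHF 5760
  CHF 360000 × 21% = CHF 75600
  CHF 135000 × 26% = CHF 35100
  CHF 51000 × 38% = CHF 19380
  → CHF 135840
  Less rehabilitation credit CHF 73000 → CHF 62840

Parallel minimum levy:
  Base (reported book profit): CHF 505000
  Less exemption CHF 48000 → base CHF 457000
  CHF 457000 × 10% = CHF 45700

CHF 62840 > CHF 45700, so the regular tax governs.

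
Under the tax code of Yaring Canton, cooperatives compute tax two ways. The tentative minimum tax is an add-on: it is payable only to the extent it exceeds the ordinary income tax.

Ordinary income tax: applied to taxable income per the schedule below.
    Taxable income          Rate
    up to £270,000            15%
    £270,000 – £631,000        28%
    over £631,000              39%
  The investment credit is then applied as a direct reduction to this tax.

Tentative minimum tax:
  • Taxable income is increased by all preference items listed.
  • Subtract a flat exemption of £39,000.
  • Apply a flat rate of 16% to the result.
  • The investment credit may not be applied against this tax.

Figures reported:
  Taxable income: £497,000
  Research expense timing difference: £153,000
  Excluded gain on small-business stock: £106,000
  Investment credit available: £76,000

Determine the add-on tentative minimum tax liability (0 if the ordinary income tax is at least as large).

Tentative minimum tax:
  Adjusted income: £497,000 + £153,000 + £106,000 = £756,000
  Less exemption £39,000 → base £717,000
  £717,000 × 16% = £114,720

Ordinary income tax:
  £270,000 × 15% = £40,500
  £227,000 × 28% = £63,560
  → £104,060
  Less investment credit £76,000 → £28,060

Excess of tentative minimum tax over ordinary income tax: £114,720 − £28,060 = £86,660.

£86,660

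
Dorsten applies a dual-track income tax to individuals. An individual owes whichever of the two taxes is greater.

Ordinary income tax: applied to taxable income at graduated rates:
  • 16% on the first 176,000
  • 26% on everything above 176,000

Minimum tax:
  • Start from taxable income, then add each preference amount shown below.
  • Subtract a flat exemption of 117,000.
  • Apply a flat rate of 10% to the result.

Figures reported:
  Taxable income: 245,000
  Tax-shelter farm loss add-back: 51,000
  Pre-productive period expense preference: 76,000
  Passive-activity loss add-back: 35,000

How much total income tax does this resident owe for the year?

46,100

Ordinary income tax:
  176,000 × 16% = 28,160
  69,000 × 26% = 17,940
  → 46,100

Minimum tax:
  Adjusted income: 245,000 + 51,000 + 76,000 + 35,000 = 407,000
  Less exemption 117,000 → base 290,000
  290,000 × 10% = 29,000

46,100 > 29,000, so the ordinary income tax governs.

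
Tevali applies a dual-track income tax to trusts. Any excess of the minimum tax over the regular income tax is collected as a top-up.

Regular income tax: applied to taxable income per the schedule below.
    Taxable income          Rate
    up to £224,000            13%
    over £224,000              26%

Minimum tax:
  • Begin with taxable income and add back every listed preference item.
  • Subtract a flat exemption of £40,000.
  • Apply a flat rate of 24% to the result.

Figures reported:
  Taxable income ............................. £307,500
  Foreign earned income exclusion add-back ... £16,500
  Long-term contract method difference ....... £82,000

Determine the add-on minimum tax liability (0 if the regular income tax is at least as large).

Regular income tax:
  £224,000 × 13% = £29,120
  £83,500 × 26% = £21,710
  → £50,830

Minimum tax:
  Adjusted income: £307,500 + £16,500 + £82,000 = £406,000
  Less exemption £40,000 → base £366,000
  £366,000 × 24% = £87,840

Excess of minimum tax over regular income tax: £87,840 − £50,830 = £37,010.

£37,010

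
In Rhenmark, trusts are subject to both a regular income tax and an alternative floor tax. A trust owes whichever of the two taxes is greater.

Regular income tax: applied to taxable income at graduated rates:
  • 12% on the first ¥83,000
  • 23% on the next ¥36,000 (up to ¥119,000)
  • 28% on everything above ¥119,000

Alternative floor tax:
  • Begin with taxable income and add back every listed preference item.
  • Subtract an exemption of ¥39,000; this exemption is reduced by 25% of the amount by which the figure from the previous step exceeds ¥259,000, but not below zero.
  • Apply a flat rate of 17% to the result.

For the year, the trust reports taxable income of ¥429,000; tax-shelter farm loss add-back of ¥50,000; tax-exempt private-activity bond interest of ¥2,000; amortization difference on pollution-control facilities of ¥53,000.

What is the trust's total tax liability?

Regular income tax:
  ¥83,000 × 12% = ¥9,960
  ¥36,000 × 23% = ¥8,280
  ¥310,000 × 28% = ¥86,800
  → ¥105,040

Alternative floor tax:
  Adjusted income: ¥429,000 + ¥50,000 + ¥2,000 + ¥53,000 = ¥534,000
  Exemption: 25% × (¥534,000 − ¥259,000) = ¥68,750 ≥ ¥39,000, so the exemption is fully phased out
  Base: ¥534,000 − ¥0 = ¥534,000
  ¥534,000 × 17% = ¥90,780

¥105,040 > ¥90,780, so the regular income tax governs.

¥105,040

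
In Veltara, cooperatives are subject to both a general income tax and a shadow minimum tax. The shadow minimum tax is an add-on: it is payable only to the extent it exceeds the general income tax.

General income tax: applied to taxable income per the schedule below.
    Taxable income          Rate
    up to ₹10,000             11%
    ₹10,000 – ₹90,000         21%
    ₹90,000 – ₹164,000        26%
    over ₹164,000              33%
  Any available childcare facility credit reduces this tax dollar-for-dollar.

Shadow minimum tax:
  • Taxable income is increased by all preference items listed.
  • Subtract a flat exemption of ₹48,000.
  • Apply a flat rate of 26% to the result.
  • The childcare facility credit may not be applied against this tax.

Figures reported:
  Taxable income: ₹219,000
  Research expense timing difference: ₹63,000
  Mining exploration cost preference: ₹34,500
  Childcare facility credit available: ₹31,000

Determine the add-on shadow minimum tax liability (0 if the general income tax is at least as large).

₹45,520

Shadow minimum tax:
  Adjusted income: ₹219,000 + ₹63,000 + ₹34,500 = ₹316,500
  Less exemption ₹48,000 → base ₹268,500
  ₹268,500 × 26% = ₹69,810

General income tax:
  ₹10,000 × 11% = ₹1,100
  ₹80,000 × 21% = ₹16,800
  ₹74,000 × 26% = ₹19,240
  ₹55,000 × 33% = ₹18,150
  → ₹55,290
  Less childcare facility credit ₹31,000 → ₹24,290

Excess of shadow minimum tax over general income tax: ₹69,810 − ₹24,290 = ₹45,520.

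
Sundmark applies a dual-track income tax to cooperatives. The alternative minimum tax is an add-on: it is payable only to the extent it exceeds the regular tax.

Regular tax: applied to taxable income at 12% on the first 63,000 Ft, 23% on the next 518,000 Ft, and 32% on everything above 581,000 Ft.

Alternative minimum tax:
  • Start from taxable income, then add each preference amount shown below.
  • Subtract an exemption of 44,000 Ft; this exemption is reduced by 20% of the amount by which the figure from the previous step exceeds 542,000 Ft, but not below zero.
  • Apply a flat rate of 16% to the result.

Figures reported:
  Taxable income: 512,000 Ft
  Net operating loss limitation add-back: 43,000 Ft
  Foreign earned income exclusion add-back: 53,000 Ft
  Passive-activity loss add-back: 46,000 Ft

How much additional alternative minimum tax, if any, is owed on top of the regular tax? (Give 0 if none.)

Regular tax:
  63,000 Ft × 12% = 7,560 Ft
  449,000 Ft × 23% = 103,270 Ft
  → 110,830 Ft

Alternative minimum tax:
  Adjusted income: 512,000 Ft + 43,000 Ft + 53,000 Ft + 46,000 Ft = 654,000 Ft
  Exemption: 44,000 Ft − 20% × (654,000 Ft − 542,000 Ft) = 44,000 Ft − 22,400 Ft = 21,600 Ft
  Base: 654,000 Ft − 21,600 Ft = 632,400 Ft
  632,400 Ft × 16% = 101,184 Ft

101,184 Ft ≤ 110,830 Ft, so no add-on is due.

0 Ft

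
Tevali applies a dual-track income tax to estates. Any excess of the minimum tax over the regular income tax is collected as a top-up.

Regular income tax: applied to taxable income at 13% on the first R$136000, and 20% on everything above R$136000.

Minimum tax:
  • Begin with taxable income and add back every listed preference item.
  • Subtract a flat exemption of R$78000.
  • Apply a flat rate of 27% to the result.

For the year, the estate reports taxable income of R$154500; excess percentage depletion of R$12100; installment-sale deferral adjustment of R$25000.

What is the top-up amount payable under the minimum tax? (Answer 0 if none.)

Regular income tax:
  R$136000 × 13% = R$17680
  R$18500 × 20% = R$3700
  → R$21380

Minimum tax:
  Adjusted income: R$154500 + R$12100 + R$25000 = R$191600
  Less exemption R$78000 → base R$113600
  R$113600 × 27% = R$30672

Excess of minimum tax over regular income tax: R$30672 − R$21380 = R$9292.

R$9292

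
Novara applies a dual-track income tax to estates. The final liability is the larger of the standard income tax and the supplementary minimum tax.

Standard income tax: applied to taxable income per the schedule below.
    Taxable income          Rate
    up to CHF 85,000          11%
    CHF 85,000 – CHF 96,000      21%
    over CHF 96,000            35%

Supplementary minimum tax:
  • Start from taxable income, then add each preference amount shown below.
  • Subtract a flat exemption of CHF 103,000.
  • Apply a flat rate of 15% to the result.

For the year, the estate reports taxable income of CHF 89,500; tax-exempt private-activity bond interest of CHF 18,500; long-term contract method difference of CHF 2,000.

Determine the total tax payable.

CHF 10,295

Supplementary minimum tax:
  Adjusted income: CHF 89,500 + CHF 18,500 + CHF 2,000 = CHF 110,000
  Less exemption CHF 103,000 → base CHF 7,000
  CHF 7,000 × 15% = CHF 1,050

Standard income tax:
  CHF 85,000 × 11% = CHF 9,350
  CHF 4,500 × 21% = CHF 945
  → CHF 10,295

CHF 10,295 > CHF 1,050, so the standard income tax governs.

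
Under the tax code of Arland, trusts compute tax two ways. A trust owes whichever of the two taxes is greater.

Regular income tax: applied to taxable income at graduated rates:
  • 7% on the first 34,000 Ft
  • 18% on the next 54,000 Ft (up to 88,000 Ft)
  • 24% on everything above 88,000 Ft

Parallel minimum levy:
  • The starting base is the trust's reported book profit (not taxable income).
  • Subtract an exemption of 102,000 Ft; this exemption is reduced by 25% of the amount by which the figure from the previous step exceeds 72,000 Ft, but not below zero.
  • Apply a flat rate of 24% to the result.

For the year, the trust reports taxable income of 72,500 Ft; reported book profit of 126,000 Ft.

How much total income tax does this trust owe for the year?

Regular income tax:
  34,000 Ft × 7% = 2,380 Ft
  38,500 Ft × 18% = 6,930 Ft
  → 9,310 Ft

Parallel minimum levy:
  Base (reported book profit): 126,000 Ft
  Exemption: 102,000 Ft − 25% × (126,000 Ft − 72,000 Ft) = 102,000 Ft − 13,500 Ft = 88,500 Ft
  Base: 126,000 Ft − 88,500 Ft = 37,500 Ft
  37,500 Ft × 24% = 9,000 Ft

9,310 Ft > 9,000 Ft, so the regular income tax governs.

9,310 Ft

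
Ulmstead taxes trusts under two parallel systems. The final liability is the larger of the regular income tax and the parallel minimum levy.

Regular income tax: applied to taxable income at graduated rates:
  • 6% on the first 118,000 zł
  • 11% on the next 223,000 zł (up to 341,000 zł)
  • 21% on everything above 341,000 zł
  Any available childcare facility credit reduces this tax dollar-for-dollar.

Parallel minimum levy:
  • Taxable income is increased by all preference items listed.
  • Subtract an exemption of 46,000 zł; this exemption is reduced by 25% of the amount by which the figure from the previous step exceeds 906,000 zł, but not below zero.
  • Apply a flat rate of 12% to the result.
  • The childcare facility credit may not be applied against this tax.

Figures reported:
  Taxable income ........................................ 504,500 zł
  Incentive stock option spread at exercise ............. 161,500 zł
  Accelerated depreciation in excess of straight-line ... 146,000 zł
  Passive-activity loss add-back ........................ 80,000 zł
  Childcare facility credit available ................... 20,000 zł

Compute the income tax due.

101,520 zł

Parallel minimum levy:
  Adjusted income: 504,500 zł + 161,500 zł + 146,000 zł + 80,000 zł = 892,000 zł
  Exemption: 892,000 zł ≤ 906,000 zł, so full 46,000 zł applies
  Base: 892,000 zł − 46,000 zł = 846,000 zł
  846,000 zł × 12% = 101,520 zł

Regular income tax:
  118,000 zł × 6% = 7,080 zł
  223,000 zł × 11% = 24,530 zł
  163,500 zł × 21% = 34,335 zł
  → 65,945 zł
  Less childcare facility credit 20,000 zł → 45,945 zł

101,520 zł > 45,945 zł, so the parallel minimum levy is the binding amount.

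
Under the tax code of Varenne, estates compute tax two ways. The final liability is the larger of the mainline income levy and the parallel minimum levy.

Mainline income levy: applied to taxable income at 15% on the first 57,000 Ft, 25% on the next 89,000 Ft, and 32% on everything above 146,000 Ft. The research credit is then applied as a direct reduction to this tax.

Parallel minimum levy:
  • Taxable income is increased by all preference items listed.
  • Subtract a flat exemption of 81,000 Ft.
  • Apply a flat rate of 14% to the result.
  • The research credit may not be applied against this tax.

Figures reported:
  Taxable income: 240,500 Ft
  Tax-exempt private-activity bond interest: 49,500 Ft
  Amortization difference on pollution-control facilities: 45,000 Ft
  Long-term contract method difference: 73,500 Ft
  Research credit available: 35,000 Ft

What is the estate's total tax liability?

45,850 Ft

Mainline income levy:
  57,000 Ft × 15% = 8,550 Ft
  89,000 Ft × 25% = 22,250 Ft
  94,500 Ft × 32% = 30,240 Ft
  → 61,040 Ft
  Less research credit 35,000 Ft → 26,040 Ft

Parallel minimum levy:
  Adjusted income: 240,500 Ft + 49,500 Ft + 45,000 Ft + 73,500 Ft = 408,500 Ft
  Less exemption 81,000 Ft → base 327,500 Ft
  327,500 Ft × 14% = 45,850 Ft

45,850 Ft > 26,040 Ft, so the parallel minimum levy is the binding amount.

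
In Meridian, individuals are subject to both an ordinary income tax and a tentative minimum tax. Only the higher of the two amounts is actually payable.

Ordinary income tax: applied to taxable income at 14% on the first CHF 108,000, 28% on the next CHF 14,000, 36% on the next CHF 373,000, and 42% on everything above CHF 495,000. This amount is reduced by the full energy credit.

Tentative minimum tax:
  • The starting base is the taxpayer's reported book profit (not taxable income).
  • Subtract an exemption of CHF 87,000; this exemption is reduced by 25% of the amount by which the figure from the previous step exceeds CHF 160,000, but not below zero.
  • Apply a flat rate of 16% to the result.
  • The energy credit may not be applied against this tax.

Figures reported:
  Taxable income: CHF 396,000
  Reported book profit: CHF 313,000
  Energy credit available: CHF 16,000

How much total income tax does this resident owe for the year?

CHF 101,680

Ordinary income tax:
  CHF 108,000 × 14% = CHF 15,120
  CHF 14,000 × 28% = CHF 3,920
  CHF 274,000 × 36% = CHF 98,640
  → CHF 117,680
  Less energy credit CHF 16,000 → CHF 101,680

Tentative minimum tax:
  Base (reported book profit): CHF 313,000
  Exemption: CHF 87,000 − 25% × (CHF 313,000 − CHF 160,000) = CHF 87,000 − CHF 38,250 = CHF 48,750
  Base: CHF 313,000 − CHF 48,750 = CHF 264,250
  CHF 264,250 × 16% = CHF 42,280

CHF 101,680 > CHF 42,280, so the ordinary income tax governs.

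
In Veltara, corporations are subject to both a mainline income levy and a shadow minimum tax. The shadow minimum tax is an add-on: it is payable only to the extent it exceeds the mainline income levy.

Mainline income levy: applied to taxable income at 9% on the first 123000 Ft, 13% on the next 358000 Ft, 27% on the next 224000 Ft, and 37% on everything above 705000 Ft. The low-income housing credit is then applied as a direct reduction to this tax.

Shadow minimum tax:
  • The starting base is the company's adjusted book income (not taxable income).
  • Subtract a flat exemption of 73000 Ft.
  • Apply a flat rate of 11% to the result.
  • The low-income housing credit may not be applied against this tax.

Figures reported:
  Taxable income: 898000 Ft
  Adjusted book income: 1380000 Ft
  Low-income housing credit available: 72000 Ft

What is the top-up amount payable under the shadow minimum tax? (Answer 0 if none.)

Mainline income levy:
  123000 Ft × 9% = 11070 Ft
  358000 Ft × 13% = 46540 Ft
  224000 Ft × 27% = 60480 Ft
  193000 Ft × 37% = 71410 Ft
  → 189500 Ft
  Less low-income housing credit 72000 Ft → 117500 Ft

Shadow minimum tax:
  Base (adjusted book income): 1380000 Ft
  Less exemption 73000 Ft → base 1307000 Ft
  1307000 Ft × 11% = 143770 Ft

Excess of shadow minimum tax over mainline income levy: 143770 Ft − 117500 Ft = 26270 Ft.

26270 Ft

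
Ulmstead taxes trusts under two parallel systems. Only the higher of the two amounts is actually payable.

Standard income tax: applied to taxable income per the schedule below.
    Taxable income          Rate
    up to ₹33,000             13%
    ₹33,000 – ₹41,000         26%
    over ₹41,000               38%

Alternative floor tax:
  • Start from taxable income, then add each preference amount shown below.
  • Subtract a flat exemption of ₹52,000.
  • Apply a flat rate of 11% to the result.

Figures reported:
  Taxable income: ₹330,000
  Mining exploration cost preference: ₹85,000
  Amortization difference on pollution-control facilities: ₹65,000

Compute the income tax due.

Alternative floor tax:
  Adjusted income: ₹330,000 + ₹85,000 + ₹65,000 = ₹480,000
  Less exemption ₹52,000 → base ₹428,000
  ₹428,000 × 11% = ₹47,080

Standard income tax:
  ₹33,000 × 13% = ₹4,290
  ₹8,000 × 26% = ₹2,080
  ₹289,000 × 38% = ₹109,820
  → ₹116,190

₹116,190 > ₹47,080, so the standard income tax governs.

₹116,190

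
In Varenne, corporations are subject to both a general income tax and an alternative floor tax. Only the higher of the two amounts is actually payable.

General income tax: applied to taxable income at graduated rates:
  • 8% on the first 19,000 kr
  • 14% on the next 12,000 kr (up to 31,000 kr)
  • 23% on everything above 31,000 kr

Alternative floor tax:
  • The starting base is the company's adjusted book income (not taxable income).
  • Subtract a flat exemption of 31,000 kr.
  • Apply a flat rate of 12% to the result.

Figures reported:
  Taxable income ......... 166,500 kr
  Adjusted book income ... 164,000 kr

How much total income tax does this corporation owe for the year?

34,365 kr

General income tax:
  19,000 kr × 8% = 1,520 kr
  12,000 kr × 14% = 1,680 kr
  135,500 kr × 23% = 31,165 kr
  → 34,365 kr

Alternative floor tax:
  Base (adjusted book income): 164,000 kr
  Less exemption 31,000 kr → base 133,000 kr
  133,000 kr × 12% = 15,960 kr

34,365 kr > 15,960 kr, so the general income tax governs.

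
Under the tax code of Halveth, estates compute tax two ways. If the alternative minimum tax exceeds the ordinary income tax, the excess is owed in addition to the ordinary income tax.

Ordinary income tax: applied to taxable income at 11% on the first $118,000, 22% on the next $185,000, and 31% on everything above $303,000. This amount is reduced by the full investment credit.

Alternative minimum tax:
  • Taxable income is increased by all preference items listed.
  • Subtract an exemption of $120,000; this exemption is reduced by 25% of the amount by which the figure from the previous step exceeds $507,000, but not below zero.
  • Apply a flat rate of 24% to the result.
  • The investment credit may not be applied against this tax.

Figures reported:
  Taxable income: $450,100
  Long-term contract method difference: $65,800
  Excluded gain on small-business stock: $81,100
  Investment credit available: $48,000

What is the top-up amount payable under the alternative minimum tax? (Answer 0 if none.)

Ordinary income tax:
  $118,000 × 11% = $12,980
  $185,000 × 22% = $40,700
  $147,100 × 31% = $45,601
  → $99,281
  Less investment credit $48,000 → $51,281

Alternative minimum tax:
  Adjusted income: $450,100 + $65,800 + $81,100 = $597,000
  Exemption: $120,000 − 25% × ($597,000 − $507,000) = $120,000 − $22,500 = $97,500
  Base: $597,000 − $97,500 = $499,500
  $499,500 × 24% = $119,880

Excess of alternative minimum tax over ordinary income tax: $119,880 − $51,281 = $68,599.

$68,599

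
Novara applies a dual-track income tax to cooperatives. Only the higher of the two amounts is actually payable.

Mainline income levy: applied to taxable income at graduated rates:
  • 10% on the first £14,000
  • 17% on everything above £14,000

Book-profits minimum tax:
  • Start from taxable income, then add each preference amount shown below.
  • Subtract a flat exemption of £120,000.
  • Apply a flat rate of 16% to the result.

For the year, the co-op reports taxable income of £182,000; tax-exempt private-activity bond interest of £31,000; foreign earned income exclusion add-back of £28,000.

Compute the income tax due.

Mainline income levy:
  £14,000 × 10% = £1,400
  £168,000 × 17% = £28,560
  → £29,960

Book-profits minimum tax:
  Adjusted income: £182,000 + £31,000 + £28,000 = £241,000
  Less exemption £120,000 → base £121,000
  £121,000 × 16% = £19,360

£29,960 > £19,360, so the mainline income levy governs.

£29,960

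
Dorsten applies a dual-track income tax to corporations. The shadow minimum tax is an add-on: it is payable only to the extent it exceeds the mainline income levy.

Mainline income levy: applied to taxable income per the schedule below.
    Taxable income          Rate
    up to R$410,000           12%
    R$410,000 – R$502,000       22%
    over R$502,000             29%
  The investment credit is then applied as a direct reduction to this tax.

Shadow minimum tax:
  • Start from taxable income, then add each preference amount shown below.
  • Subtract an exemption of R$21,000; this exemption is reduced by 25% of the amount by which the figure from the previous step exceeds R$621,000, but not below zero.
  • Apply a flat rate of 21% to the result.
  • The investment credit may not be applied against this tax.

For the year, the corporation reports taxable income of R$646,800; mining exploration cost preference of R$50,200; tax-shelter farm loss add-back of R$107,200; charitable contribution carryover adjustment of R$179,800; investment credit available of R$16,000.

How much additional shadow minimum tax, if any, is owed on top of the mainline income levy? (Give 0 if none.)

R$111,208

Mainline income levy:
  R$410,000 × 12% = R$49,200
  R$92,000 × 22% = R$20,240
  R$144,800 × 29% = R$41,992
  → R$111,432
  Less investment credit R$16,000 → R$95,432

Shadow minimum tax:
  Adjusted income: R$646,800 + R$50,200 + R$107,200 + R$179,800 = R$984,000
  Exemption: 25% × (R$984,000 − R$621,000) = R$90,750 ≥ R$21,000, so the exemption is fully phased out
  Base: R$984,000 − R$0 = R$984,000
  R$984,000 × 21% = R$206,640

Excess of shadow minimum tax over mainline income levy: R$206,640 − R$95,432 = R$111,208.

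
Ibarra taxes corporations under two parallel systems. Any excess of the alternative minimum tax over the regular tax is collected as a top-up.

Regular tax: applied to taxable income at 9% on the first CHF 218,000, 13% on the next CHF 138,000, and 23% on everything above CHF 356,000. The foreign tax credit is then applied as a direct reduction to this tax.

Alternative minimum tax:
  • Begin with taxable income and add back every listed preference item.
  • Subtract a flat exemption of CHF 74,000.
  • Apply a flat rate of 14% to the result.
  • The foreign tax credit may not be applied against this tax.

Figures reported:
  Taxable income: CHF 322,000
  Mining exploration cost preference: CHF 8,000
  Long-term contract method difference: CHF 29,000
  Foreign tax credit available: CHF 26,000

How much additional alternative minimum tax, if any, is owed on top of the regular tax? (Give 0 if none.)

CHF 32,760

Alternative minimum tax:
  Adjusted income: CHF 322,000 + CHF 8,000 + CHF 29,000 = CHF 359,000
  Less exemption CHF 74,000 → base CHF 285,000
  CHF 285,000 × 14% = CHF 39,900

Regular tax:
  CHF 218,000 × 9% = CHF 19,620
  CHF 104,000 × 13% = CHF 13,520
  → CHF 33,140
  Less foreign tax credit CHF 26,000 → CHF 7,140

Excess of alternative minimum tax over regular tax: CHF 39,900 − CHF 7,140 = CHF 32,760.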